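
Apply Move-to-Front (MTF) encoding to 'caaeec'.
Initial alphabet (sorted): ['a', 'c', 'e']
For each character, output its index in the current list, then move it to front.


MTF encoding:
'c': index 1 in ['a', 'c', 'e'] -> ['c', 'a', 'e']
'a': index 1 in ['c', 'a', 'e'] -> ['a', 'c', 'e']
'a': index 0 in ['a', 'c', 'e'] -> ['a', 'c', 'e']
'e': index 2 in ['a', 'c', 'e'] -> ['e', 'a', 'c']
'e': index 0 in ['e', 'a', 'c'] -> ['e', 'a', 'c']
'c': index 2 in ['e', 'a', 'c'] -> ['c', 'e', 'a']


Output: [1, 1, 0, 2, 0, 2]


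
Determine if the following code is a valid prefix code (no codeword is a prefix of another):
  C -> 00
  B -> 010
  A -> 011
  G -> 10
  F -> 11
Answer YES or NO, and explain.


Checking each pair (does one codeword prefix another?):
  C='00' vs B='010': no prefix
  C='00' vs A='011': no prefix
  C='00' vs G='10': no prefix
  C='00' vs F='11': no prefix
  B='010' vs C='00': no prefix
  B='010' vs A='011': no prefix
  B='010' vs G='10': no prefix
  B='010' vs F='11': no prefix
  A='011' vs C='00': no prefix
  A='011' vs B='010': no prefix
  A='011' vs G='10': no prefix
  A='011' vs F='11': no prefix
  G='10' vs C='00': no prefix
  G='10' vs B='010': no prefix
  G='10' vs A='011': no prefix
  G='10' vs F='11': no prefix
  F='11' vs C='00': no prefix
  F='11' vs B='010': no prefix
  F='11' vs A='011': no prefix
  F='11' vs G='10': no prefix
No violation found over all pairs.

YES -- this is a valid prefix code. No codeword is a prefix of any other codeword.


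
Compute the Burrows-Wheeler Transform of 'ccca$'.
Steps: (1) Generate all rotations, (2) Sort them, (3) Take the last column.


Rotations (sorted):
  0: $ccca -> last char: a
  1: a$ccc -> last char: c
  2: ca$cc -> last char: c
  3: cca$c -> last char: c
  4: ccca$ -> last char: $


BWT = accc$


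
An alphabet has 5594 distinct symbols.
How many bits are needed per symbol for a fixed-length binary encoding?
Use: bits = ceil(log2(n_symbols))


log2(5594) = 12.4497
Bracket: 2^12 = 4096 < 5594 <= 2^13 = 8192
So ceil(log2(5594)) = 13

bits = ceil(log2(5594)) = ceil(12.4497) = 13 bits


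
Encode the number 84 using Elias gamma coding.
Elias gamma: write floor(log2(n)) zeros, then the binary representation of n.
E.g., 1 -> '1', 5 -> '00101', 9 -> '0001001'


num_bits = floor(log2(84)) + 1 = 7
leading_zeros = num_bits - 1 = 6
binary(84) = 1010100

Elias gamma(84) = '000000' + '1010100' = 0000001010100 (13 bits)


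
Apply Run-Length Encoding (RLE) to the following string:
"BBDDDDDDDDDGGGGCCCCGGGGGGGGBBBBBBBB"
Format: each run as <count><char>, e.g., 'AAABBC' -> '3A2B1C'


Scanning runs left to right:
  i=0: run of 'B' x 2 -> '2B'
  i=2: run of 'D' x 9 -> '9D'
  i=11: run of 'G' x 4 -> '4G'
  i=15: run of 'C' x 4 -> '4C'
  i=19: run of 'G' x 8 -> '8G'
  i=27: run of 'B' x 8 -> '8B'

RLE = 2B9D4G4C8G8B


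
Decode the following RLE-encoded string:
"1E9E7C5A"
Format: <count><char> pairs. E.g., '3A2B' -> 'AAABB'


Expanding each <count><char> pair:
  1E -> 'E'
  9E -> 'EEEEEEEEE'
  7C -> 'CCCCCCC'
  5A -> 'AAAAA'

Decoded = EEEEEEEEEECCCCCCCAAAAA


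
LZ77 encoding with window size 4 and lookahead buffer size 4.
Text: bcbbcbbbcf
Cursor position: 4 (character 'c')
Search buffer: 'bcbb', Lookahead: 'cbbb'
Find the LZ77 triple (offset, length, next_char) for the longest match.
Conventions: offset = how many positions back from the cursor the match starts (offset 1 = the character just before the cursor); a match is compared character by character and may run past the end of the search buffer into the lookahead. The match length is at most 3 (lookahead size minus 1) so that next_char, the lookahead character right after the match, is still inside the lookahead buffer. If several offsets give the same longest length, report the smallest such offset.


Try each offset into the search buffer:
  offset=1 (pos 3, char 'b'): match length 0
  offset=2 (pos 2, char 'b'): match length 0
  offset=3 (pos 1, char 'c'): match length 3
  offset=4 (pos 0, char 'b'): match length 0
Longest match has length 3 at offset 3.
next_char = character at position 4 + 3 = 7 -> 'b'

Best match: offset=3, length=3 (matching 'cbb' starting at position 1)
LZ77 triple: (3, 3, 'b')


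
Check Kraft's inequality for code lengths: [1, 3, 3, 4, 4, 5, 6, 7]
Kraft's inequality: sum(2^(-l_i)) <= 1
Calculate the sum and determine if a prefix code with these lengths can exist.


Sum = 2^(-1) + 2^(-3) + 2^(-3) + 2^(-4) + 2^(-4) + 2^(-5) + 2^(-6) + 2^(-7)
    = 0.5 + 0.125 + 0.125 + 0.0625 + 0.0625 + 0.03125 + 0.015625 + 0.0078125
    = 119/128 = 0.9296875
Since 0.9296875 <= 1, Kraft's inequality IS satisfied.
A prefix code with these lengths CAN exist.

Kraft sum = 0.9296875. Satisfied.


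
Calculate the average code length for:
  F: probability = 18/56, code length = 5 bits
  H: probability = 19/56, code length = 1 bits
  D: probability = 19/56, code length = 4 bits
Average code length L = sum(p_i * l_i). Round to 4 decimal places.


Weighted contributions p_i * l_i:
  F: (18/56) * 5 = 90/56
  H: (19/56) * 1 = 19/56
  D: (19/56) * 4 = 76/56
Sum = (90 + 19 + 76)/56 = 185/56

L = 185/56 = 3.3036 bits/symbol


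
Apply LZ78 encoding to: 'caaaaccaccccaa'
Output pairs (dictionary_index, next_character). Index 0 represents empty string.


LZ78 encoding steps:
Dictionary: {0: ''}
Step 1: w='' (idx 0), next='c' -> output (0, 'c'), add 'c' as idx 1
Step 2: w='' (idx 0), next='a' -> output (0, 'a'), add 'a' as idx 2
Step 3: w='a' (idx 2), next='a' -> output (2, 'a'), add 'aa' as idx 3
Step 4: w='a' (idx 2), next='c' -> output (2, 'c'), add 'ac' as idx 4
Step 5: w='c' (idx 1), next='a' -> output (1, 'a'), add 'ca' as idx 5
Step 6: w='c' (idx 1), next='c' -> output (1, 'c'), add 'cc' as idx 6
Step 7: w='cc' (idx 6), next='a' -> output (6, 'a'), add 'cca' as idx 7
Step 8: w='a' (idx 2), end of input -> output (2, '')


Encoded: [(0, 'c'), (0, 'a'), (2, 'a'), (2, 'c'), (1, 'a'), (1, 'c'), (6, 'a'), (2, '')]


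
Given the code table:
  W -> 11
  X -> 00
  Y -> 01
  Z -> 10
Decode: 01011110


Decoding:
01 -> Y
01 -> Y
11 -> W
10 -> Z


Result: YYWZ


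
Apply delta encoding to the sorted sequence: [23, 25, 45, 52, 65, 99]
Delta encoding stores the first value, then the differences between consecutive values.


First value: 23
Deltas:
  25 - 23 = 2
  45 - 25 = 20
  52 - 45 = 7
  65 - 52 = 13
  99 - 65 = 34


Delta encoded: [23, 2, 20, 7, 13, 34]


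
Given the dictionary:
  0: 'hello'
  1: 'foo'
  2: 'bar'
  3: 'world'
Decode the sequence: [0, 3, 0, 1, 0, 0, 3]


Look up each index in the dictionary:
  0 -> 'hello'
  3 -> 'world'
  0 -> 'hello'
  1 -> 'foo'
  0 -> 'hello'
  0 -> 'hello'
  3 -> 'world'

Decoded: "hello world hello foo hello hello world"


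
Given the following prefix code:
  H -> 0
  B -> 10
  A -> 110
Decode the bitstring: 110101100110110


Decoding step by step:
Bits 110 -> A
Bits 10 -> B
Bits 110 -> A
Bits 0 -> H
Bits 110 -> A
Bits 110 -> A


Decoded message: ABAHAA


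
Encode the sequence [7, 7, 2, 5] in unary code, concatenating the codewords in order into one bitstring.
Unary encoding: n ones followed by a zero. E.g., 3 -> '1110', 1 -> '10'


Encode each number as n ones followed by a terminating 0:
  7 -> 11111110 (8 bits)
  7 -> 11111110 (8 bits)
  2 -> 110 (3 bits)
  5 -> 111110 (6 bits)
Total length = 8 + 8 + 3 + 6 = 25 bits.

Unary([7, 7, 2, 5]) = 1111111011111110110111110 (25 bits)


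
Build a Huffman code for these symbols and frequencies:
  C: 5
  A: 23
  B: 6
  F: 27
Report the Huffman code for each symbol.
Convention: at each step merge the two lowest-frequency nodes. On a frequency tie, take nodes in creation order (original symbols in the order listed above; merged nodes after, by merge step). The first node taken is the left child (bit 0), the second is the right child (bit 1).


Huffman tree construction:
Step 1: Merge C(5) + B(6) = 11
Step 2: Merge (C+B)(11) + A(23) = 34
Step 3: Merge F(27) + ((C+B)+A)(34) = 61
Read each symbol's code off the tree from the root (left child = 0, right child = 1).

Codes:
  C: 100 (length 3)
  A: 11 (length 2)
  B: 101 (length 3)
  F: 0 (length 1)
Average code length: 106/61 = 1.7377 bits/symbol


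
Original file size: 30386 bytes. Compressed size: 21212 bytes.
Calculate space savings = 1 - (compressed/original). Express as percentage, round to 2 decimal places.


ratio = compressed/original = 21212/30386 = 0.698085
savings = 1 - ratio = 1 - 0.698085 = 0.301915
as a percentage: 0.301915 * 100 = 30.19%

Space savings = 1 - 21212/30386 = 30.19%


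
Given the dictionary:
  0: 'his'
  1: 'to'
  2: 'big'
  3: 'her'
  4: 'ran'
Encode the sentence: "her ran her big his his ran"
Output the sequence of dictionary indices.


Look up each word in the dictionary:
  'her' -> 3
  'ran' -> 4
  'her' -> 3
  'big' -> 2
  'his' -> 0
  'his' -> 0
  'ran' -> 4

Encoded: [3, 4, 3, 2, 0, 0, 4]


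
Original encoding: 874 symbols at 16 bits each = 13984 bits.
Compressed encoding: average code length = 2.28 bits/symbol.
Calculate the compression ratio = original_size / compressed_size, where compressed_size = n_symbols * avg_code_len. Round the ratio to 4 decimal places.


original_size = n_symbols * orig_bits = 874 * 16 = 13984 bits
compressed_size = n_symbols * avg_code_len = 874 * 2.28 = 1992.72 bits
ratio = original_size / compressed_size = 13984 / 1992.72 = 7.0175

Compression ratio = 7.0175


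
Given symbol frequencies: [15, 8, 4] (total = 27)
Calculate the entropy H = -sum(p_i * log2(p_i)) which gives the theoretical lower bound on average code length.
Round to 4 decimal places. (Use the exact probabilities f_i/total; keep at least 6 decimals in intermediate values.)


Per-symbol terms -p_i * log2(p_i) with p_i = f_i/27:
  p = 15/27 = 0.555556: log2(p) = -0.847997, -p*log2(p) = 0.471109
  p = 8/27 = 0.296296: log2(p) = -1.754888, -p*log2(p) = 0.519967
  p = 4/27 = 0.148148: log2(p) = -2.754888, -p*log2(p) = 0.408131
H = 0.471109 + 0.519967 + 0.408131 = 1.399207

H = 1.3992 bits/symbol


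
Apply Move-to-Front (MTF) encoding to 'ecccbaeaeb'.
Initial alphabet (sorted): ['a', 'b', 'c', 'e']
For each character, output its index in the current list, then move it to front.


MTF encoding:
'e': index 3 in ['a', 'b', 'c', 'e'] -> ['e', 'a', 'b', 'c']
'c': index 3 in ['e', 'a', 'b', 'c'] -> ['c', 'e', 'a', 'b']
'c': index 0 in ['c', 'e', 'a', 'b'] -> ['c', 'e', 'a', 'b']
'c': index 0 in ['c', 'e', 'a', 'b'] -> ['c', 'e', 'a', 'b']
'b': index 3 in ['c', 'e', 'a', 'b'] -> ['b', 'c', 'e', 'a']
'a': index 3 in ['b', 'c', 'e', 'a'] -> ['a', 'b', 'c', 'e']
'e': index 3 in ['a', 'b', 'c', 'e'] -> ['e', 'a', 'b', 'c']
'a': index 1 in ['e', 'a', 'b', 'c'] -> ['a', 'e', 'b', 'c']
'e': index 1 in ['a', 'e', 'b', 'c'] -> ['e', 'a', 'b', 'c']
'b': index 2 in ['e', 'a', 'b', 'c'] -> ['b', 'e', 'a', 'c']


Output: [3, 3, 0, 0, 3, 3, 3, 1, 1, 2]


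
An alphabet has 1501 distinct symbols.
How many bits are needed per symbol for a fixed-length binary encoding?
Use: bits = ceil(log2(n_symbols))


log2(1501) = 10.5517
Bracket: 2^10 = 1024 < 1501 <= 2^11 = 2048
So ceil(log2(1501)) = 11

bits = ceil(log2(1501)) = ceil(10.5517) = 11 bits


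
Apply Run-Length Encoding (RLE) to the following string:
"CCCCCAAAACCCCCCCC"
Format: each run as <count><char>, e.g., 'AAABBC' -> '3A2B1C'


Scanning runs left to right:
  i=0: run of 'C' x 5 -> '5C'
  i=5: run of 'A' x 4 -> '4A'
  i=9: run of 'C' x 8 -> '8C'

RLE = 5C4A8C


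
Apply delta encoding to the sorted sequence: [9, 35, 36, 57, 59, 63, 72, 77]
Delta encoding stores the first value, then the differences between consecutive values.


First value: 9
Deltas:
  35 - 9 = 26
  36 - 35 = 1
  57 - 36 = 21
  59 - 57 = 2
  63 - 59 = 4
  72 - 63 = 9
  77 - 72 = 5


Delta encoded: [9, 26, 1, 21, 2, 4, 9, 5]


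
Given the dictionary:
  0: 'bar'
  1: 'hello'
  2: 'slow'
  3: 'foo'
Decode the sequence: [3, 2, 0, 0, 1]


Look up each index in the dictionary:
  3 -> 'foo'
  2 -> 'slow'
  0 -> 'bar'
  0 -> 'bar'
  1 -> 'hello'

Decoded: "foo slow bar bar hello"


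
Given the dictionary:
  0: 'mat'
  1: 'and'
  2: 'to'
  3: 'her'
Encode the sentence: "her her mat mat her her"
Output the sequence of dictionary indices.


Look up each word in the dictionary:
  'her' -> 3
  'her' -> 3
  'mat' -> 0
  'mat' -> 0
  'her' -> 3
  'her' -> 3

Encoded: [3, 3, 0, 0, 3, 3]


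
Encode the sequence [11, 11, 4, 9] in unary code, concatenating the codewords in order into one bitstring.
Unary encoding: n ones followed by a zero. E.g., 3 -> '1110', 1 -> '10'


Encode each number as n ones followed by a terminating 0:
  11 -> 111111111110 (12 bits)
  11 -> 111111111110 (12 bits)
  4 -> 11110 (5 bits)
  9 -> 1111111110 (10 bits)
Total length = 12 + 12 + 5 + 10 = 39 bits.

Unary([11, 11, 4, 9]) = 111111111110111111111110111101111111110 (39 bits)


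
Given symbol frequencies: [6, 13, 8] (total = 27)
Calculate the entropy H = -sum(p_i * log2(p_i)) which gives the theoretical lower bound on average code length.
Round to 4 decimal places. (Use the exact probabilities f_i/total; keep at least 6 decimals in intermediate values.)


Per-symbol terms -p_i * log2(p_i) with p_i = f_i/27:
  p = 6/27 = 0.222222: log2(p) = -2.169925, -p*log2(p) = 0.482206
  p = 13/27 = 0.481481: log2(p) = -1.054448, -p*log2(p) = 0.507697
  p = 8/27 = 0.296296: log2(p) = -1.754888, -p*log2(p) = 0.519967
H = 0.482206 + 0.507697 + 0.519967 = 1.509870

H = 1.5099 bits/symbol


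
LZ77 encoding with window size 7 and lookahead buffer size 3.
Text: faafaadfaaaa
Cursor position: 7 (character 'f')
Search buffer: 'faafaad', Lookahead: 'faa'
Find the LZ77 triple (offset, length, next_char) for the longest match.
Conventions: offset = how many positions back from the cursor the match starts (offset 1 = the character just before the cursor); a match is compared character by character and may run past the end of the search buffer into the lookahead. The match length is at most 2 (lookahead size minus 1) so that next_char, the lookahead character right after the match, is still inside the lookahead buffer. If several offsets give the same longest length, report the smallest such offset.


Try each offset into the search buffer:
  offset=1 (pos 6, char 'd'): match length 0
  offset=2 (pos 5, char 'a'): match length 0
  offset=3 (pos 4, char 'a'): match length 0
  offset=4 (pos 3, char 'f'): match length 2
  offset=5 (pos 2, char 'a'): match length 0
  offset=6 (pos 1, char 'a'): match length 0
  offset=7 (pos 0, char 'f'): match length 2
Longest match has length 2, found at offsets 4, 7; take the smallest, offset 4.
next_char = character at position 7 + 2 = 9 -> 'a'

Best match: offset=4, length=2 (matching 'fa' starting at position 3)
LZ77 triple: (4, 2, 'a')


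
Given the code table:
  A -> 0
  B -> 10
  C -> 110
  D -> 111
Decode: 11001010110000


Decoding:
110 -> C
0 -> A
10 -> B
10 -> B
110 -> C
0 -> A
0 -> A
0 -> A


Result: CABBCAAA


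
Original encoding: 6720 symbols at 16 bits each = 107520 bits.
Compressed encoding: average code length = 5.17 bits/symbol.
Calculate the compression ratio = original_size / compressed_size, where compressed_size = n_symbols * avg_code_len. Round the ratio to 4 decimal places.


original_size = n_symbols * orig_bits = 6720 * 16 = 107520 bits
compressed_size = n_symbols * avg_code_len = 6720 * 5.17 = 34742.4 bits
ratio = original_size / compressed_size = 107520 / 34742.4 = 3.0948

Compression ratio = 3.0948


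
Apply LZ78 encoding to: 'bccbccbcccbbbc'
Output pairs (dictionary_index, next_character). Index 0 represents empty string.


LZ78 encoding steps:
Dictionary: {0: ''}
Step 1: w='' (idx 0), next='b' -> output (0, 'b'), add 'b' as idx 1
Step 2: w='' (idx 0), next='c' -> output (0, 'c'), add 'c' as idx 2
Step 3: w='c' (idx 2), next='b' -> output (2, 'b'), add 'cb' as idx 3
Step 4: w='c' (idx 2), next='c' -> output (2, 'c'), add 'cc' as idx 4
Step 5: w='b' (idx 1), next='c' -> output (1, 'c'), add 'bc' as idx 5
Step 6: w='cc' (idx 4), next='b' -> output (4, 'b'), add 'ccb' as idx 6
Step 7: w='b' (idx 1), next='b' -> output (1, 'b'), add 'bb' as idx 7
Step 8: w='c' (idx 2), end of input -> output (2, '')


Encoded: [(0, 'b'), (0, 'c'), (2, 'b'), (2, 'c'), (1, 'c'), (4, 'b'), (1, 'b'), (2, '')]


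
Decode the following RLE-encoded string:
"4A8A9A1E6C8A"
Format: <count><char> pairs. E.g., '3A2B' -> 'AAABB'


Expanding each <count><char> pair:
  4A -> 'AAAA'
  8A -> 'AAAAAAAA'
  9A -> 'AAAAAAAAA'
  1E -> 'E'
  6C -> 'CCCCCC'
  8A -> 'AAAAAAAA'

Decoded = AAAAAAAAAAAAAAAAAAAAAECCCCCCAAAAAAAA


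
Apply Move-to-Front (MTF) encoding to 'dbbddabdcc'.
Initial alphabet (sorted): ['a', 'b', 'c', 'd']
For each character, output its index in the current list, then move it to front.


MTF encoding:
'd': index 3 in ['a', 'b', 'c', 'd'] -> ['d', 'a', 'b', 'c']
'b': index 2 in ['d', 'a', 'b', 'c'] -> ['b', 'd', 'a', 'c']
'b': index 0 in ['b', 'd', 'a', 'c'] -> ['b', 'd', 'a', 'c']
'd': index 1 in ['b', 'd', 'a', 'c'] -> ['d', 'b', 'a', 'c']
'd': index 0 in ['d', 'b', 'a', 'c'] -> ['d', 'b', 'a', 'c']
'a': index 2 in ['d', 'b', 'a', 'c'] -> ['a', 'd', 'b', 'c']
'b': index 2 in ['a', 'd', 'b', 'c'] -> ['b', 'a', 'd', 'c']
'd': index 2 in ['b', 'a', 'd', 'c'] -> ['d', 'b', 'a', 'c']
'c': index 3 in ['d', 'b', 'a', 'c'] -> ['c', 'd', 'b', 'a']
'c': index 0 in ['c', 'd', 'b', 'a'] -> ['c', 'd', 'b', 'a']


Output: [3, 2, 0, 1, 0, 2, 2, 2, 3, 0]


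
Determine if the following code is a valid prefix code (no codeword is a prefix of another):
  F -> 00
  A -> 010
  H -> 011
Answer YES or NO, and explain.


Checking each pair (does one codeword prefix another?):
  F='00' vs A='010': no prefix
  F='00' vs H='011': no prefix
  A='010' vs F='00': no prefix
  A='010' vs H='011': no prefix
  H='011' vs F='00': no prefix
  H='011' vs A='010': no prefix
No violation found over all pairs.

YES -- this is a valid prefix code. No codeword is a prefix of any other codeword.


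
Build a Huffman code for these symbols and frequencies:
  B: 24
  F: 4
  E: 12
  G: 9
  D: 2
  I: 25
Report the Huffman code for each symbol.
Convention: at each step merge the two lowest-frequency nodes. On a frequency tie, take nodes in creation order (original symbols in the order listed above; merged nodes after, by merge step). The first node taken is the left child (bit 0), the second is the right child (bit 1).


Huffman tree construction:
Step 1: Merge D(2) + F(4) = 6
Step 2: Merge (D+F)(6) + G(9) = 15
Step 3: Merge E(12) + ((D+F)+G)(15) = 27
Step 4: Merge B(24) + I(25) = 49
Step 5: Merge (E+((D+F)+G))(27) + (B+I)(49) = 76
Read each symbol's code off the tree from the root (left child = 0, right child = 1).

Codes:
  B: 10 (length 2)
  F: 0101 (length 4)
  E: 00 (length 2)
  G: 011 (length 3)
  D: 0100 (length 4)
  I: 11 (length 2)
Average code length: 173/76 = 2.2763 bits/symbol


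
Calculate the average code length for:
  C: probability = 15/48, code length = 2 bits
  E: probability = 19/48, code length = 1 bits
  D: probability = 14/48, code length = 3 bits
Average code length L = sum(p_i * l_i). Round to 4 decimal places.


Weighted contributions p_i * l_i:
  C: (15/48) * 2 = 30/48
  E: (19/48) * 1 = 19/48
  D: (14/48) * 3 = 42/48
Sum = (30 + 19 + 42)/48 = 91/48

L = 91/48 = 1.8958 bits/symbol


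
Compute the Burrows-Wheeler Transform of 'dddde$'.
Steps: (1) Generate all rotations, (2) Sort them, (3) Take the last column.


Rotations (sorted):
  0: $dddde -> last char: e
  1: dddde$ -> last char: $
  2: ddde$d -> last char: d
  3: dde$dd -> last char: d
  4: de$ddd -> last char: d
  5: e$dddd -> last char: d


BWT = e$dddd


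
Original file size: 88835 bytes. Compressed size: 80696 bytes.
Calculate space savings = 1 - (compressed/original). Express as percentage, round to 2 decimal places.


ratio = compressed/original = 80696/88835 = 0.908381
savings = 1 - ratio = 1 - 0.908381 = 0.091619
as a percentage: 0.091619 * 100 = 9.16%

Space savings = 1 - 80696/88835 = 9.16%


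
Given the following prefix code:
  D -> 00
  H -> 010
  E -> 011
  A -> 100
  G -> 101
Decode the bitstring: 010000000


Decoding step by step:
Bits 010 -> H
Bits 00 -> D
Bits 00 -> D
Bits 00 -> D


Decoded message: HDDD


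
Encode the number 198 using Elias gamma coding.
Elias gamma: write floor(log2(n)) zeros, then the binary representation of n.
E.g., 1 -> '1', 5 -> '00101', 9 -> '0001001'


num_bits = floor(log2(198)) + 1 = 8
leading_zeros = num_bits - 1 = 7
binary(198) = 11000110

Elias gamma(198) = '0000000' + '11000110' = 000000011000110 (15 bits)


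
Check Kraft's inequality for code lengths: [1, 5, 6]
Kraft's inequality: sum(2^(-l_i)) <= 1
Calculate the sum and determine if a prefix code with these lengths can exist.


Sum = 2^(-1) + 2^(-5) + 2^(-6)
    = 0.5 + 0.03125 + 0.015625
    = 35/64 = 0.546875
Since 0.546875 <= 1, Kraft's inequality IS satisfied.
A prefix code with these lengths CAN exist.

Kraft sum = 0.546875. Satisfied.


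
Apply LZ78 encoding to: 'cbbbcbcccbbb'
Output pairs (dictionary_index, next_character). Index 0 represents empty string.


LZ78 encoding steps:
Dictionary: {0: ''}
Step 1: w='' (idx 0), next='c' -> output (0, 'c'), add 'c' as idx 1
Step 2: w='' (idx 0), next='b' -> output (0, 'b'), add 'b' as idx 2
Step 3: w='b' (idx 2), next='b' -> output (2, 'b'), add 'bb' as idx 3
Step 4: w='c' (idx 1), next='b' -> output (1, 'b'), add 'cb' as idx 4
Step 5: w='c' (idx 1), next='c' -> output (1, 'c'), add 'cc' as idx 5
Step 6: w='cb' (idx 4), next='b' -> output (4, 'b'), add 'cbb' as idx 6
Step 7: w='b' (idx 2), end of input -> output (2, '')


Encoded: [(0, 'c'), (0, 'b'), (2, 'b'), (1, 'b'), (1, 'c'), (4, 'b'), (2, '')]


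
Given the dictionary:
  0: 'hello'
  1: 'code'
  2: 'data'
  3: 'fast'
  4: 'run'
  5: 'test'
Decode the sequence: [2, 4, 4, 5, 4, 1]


Look up each index in the dictionary:
  2 -> 'data'
  4 -> 'run'
  4 -> 'run'
  5 -> 'test'
  4 -> 'run'
  1 -> 'code'

Decoded: "data run run test run code"


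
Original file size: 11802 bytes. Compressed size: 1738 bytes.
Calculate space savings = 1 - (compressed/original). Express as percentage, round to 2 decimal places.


ratio = compressed/original = 1738/11802 = 0.147263
savings = 1 - ratio = 1 - 0.147263 = 0.852737
as a percentage: 0.852737 * 100 = 85.27%

Space savings = 1 - 1738/11802 = 85.27%


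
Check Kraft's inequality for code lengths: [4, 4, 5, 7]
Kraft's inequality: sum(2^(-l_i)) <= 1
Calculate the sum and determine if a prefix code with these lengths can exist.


Sum = 2^(-4) + 2^(-4) + 2^(-5) + 2^(-7)
    = 0.0625 + 0.0625 + 0.03125 + 0.0078125
    = 21/128 = 0.1640625
Since 0.1640625 <= 1, Kraft's inequality IS satisfied.
A prefix code with these lengths CAN exist.

Kraft sum = 0.1640625. Satisfied.


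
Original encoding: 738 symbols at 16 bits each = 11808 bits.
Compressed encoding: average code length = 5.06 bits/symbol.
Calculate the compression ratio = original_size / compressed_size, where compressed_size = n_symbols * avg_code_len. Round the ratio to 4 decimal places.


original_size = n_symbols * orig_bits = 738 * 16 = 11808 bits
compressed_size = n_symbols * avg_code_len = 738 * 5.06 = 3734.28 bits
ratio = original_size / compressed_size = 11808 / 3734.28 = 3.1621

Compression ratio = 3.1621


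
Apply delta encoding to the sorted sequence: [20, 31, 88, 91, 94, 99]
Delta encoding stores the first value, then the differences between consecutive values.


First value: 20
Deltas:
  31 - 20 = 11
  88 - 31 = 57
  91 - 88 = 3
  94 - 91 = 3
  99 - 94 = 5


Delta encoded: [20, 11, 57, 3, 3, 5]


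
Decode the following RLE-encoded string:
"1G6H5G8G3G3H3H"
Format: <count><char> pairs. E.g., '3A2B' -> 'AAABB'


Expanding each <count><char> pair:
  1G -> 'G'
  6H -> 'HHHHHH'
  5G -> 'GGGGG'
  8G -> 'GGGGGGGG'
  3G -> 'GGG'
  3H -> 'HHH'
  3H -> 'HHH'

Decoded = GHHHHHHGGGGGGGGGGGGGGGGHHHHHH


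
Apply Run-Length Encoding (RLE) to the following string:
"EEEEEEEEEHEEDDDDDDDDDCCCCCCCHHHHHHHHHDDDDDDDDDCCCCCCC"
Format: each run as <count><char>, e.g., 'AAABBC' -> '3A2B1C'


Scanning runs left to right:
  i=0: run of 'E' x 9 -> '9E'
  i=9: run of 'H' x 1 -> '1H'
  i=10: run of 'E' x 2 -> '2E'
  i=12: run of 'D' x 9 -> '9D'
  i=21: run of 'C' x 7 -> '7C'
  i=28: run of 'H' x 9 -> '9H'
  i=37: run of 'D' x 9 -> '9D'
  i=46: run of 'C' x 7 -> '7C'

RLE = 9E1H2E9D7C9H9D7C


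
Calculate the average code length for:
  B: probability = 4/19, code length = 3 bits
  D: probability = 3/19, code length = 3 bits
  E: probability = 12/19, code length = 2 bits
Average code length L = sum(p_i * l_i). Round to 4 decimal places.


Weighted contributions p_i * l_i:
  B: (4/19) * 3 = 12/19
  D: (3/19) * 3 = 9/19
  E: (12/19) * 2 = 24/19
Sum = (12 + 9 + 24)/19 = 45/19

L = 45/19 = 2.3684 bits/symbol


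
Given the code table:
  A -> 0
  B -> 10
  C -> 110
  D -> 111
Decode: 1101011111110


Decoding:
110 -> C
10 -> B
111 -> D
111 -> D
10 -> B


Result: CBDDB


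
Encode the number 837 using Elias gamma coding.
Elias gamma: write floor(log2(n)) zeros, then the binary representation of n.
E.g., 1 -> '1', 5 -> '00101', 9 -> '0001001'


num_bits = floor(log2(837)) + 1 = 10
leading_zeros = num_bits - 1 = 9
binary(837) = 1101000101

Elias gamma(837) = '000000000' + '1101000101' = 0000000001101000101 (19 bits)


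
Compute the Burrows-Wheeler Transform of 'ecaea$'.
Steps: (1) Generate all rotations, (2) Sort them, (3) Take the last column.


Rotations (sorted):
  0: $ecaea -> last char: a
  1: a$ecae -> last char: e
  2: aea$ec -> last char: c
  3: caea$e -> last char: e
  4: ea$eca -> last char: a
  5: ecaea$ -> last char: $


BWT = aecea$


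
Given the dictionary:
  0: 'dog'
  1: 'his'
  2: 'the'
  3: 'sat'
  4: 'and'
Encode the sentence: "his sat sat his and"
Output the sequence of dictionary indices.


Look up each word in the dictionary:
  'his' -> 1
  'sat' -> 3
  'sat' -> 3
  'his' -> 1
  'and' -> 4

Encoded: [1, 3, 3, 1, 4]


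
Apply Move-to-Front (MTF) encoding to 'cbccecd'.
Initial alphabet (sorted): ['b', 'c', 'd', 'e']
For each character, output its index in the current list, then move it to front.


MTF encoding:
'c': index 1 in ['b', 'c', 'd', 'e'] -> ['c', 'b', 'd', 'e']
'b': index 1 in ['c', 'b', 'd', 'e'] -> ['b', 'c', 'd', 'e']
'c': index 1 in ['b', 'c', 'd', 'e'] -> ['c', 'b', 'd', 'e']
'c': index 0 in ['c', 'b', 'd', 'e'] -> ['c', 'b', 'd', 'e']
'e': index 3 in ['c', 'b', 'd', 'e'] -> ['e', 'c', 'b', 'd']
'c': index 1 in ['e', 'c', 'b', 'd'] -> ['c', 'e', 'b', 'd']
'd': index 3 in ['c', 'e', 'b', 'd'] -> ['d', 'c', 'e', 'b']


Output: [1, 1, 1, 0, 3, 1, 3]


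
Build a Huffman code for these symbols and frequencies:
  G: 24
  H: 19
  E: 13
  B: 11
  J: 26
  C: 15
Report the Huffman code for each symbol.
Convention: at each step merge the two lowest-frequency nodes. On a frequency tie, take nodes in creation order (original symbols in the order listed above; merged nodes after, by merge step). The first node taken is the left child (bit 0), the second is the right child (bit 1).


Huffman tree construction:
Step 1: Merge B(11) + E(13) = 24
Step 2: Merge C(15) + H(19) = 34
Step 3: Merge G(24) + (B+E)(24) = 48
Step 4: Merge J(26) + (C+H)(34) = 60
Step 5: Merge (G+(B+E))(48) + (J+(C+H))(60) = 108
Read each symbol's code off the tree from the root (left child = 0, right child = 1).

Codes:
  G: 00 (length 2)
  H: 111 (length 3)
  E: 011 (length 3)
  B: 010 (length 3)
  J: 10 (length 2)
  C: 110 (length 3)
Average code length: 274/108 = 2.5370 bits/symbol


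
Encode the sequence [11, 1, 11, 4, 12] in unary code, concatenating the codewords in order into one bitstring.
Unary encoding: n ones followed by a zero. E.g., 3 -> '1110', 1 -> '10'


Encode each number as n ones followed by a terminating 0:
  11 -> 111111111110 (12 bits)
  1 -> 10 (2 bits)
  11 -> 111111111110 (12 bits)
  4 -> 11110 (5 bits)
  12 -> 1111111111110 (13 bits)
Total length = 12 + 2 + 12 + 5 + 13 = 44 bits.

Unary([11, 1, 11, 4, 12]) = 11111111111010111111111110111101111111111110 (44 bits)


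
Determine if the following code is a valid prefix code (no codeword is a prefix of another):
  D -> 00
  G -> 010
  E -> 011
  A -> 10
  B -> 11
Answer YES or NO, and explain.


Checking each pair (does one codeword prefix another?):
  D='00' vs G='010': no prefix
  D='00' vs E='011': no prefix
  D='00' vs A='10': no prefix
  D='00' vs B='11': no prefix
  G='010' vs D='00': no prefix
  G='010' vs E='011': no prefix
  G='010' vs A='10': no prefix
  G='010' vs B='11': no prefix
  E='011' vs D='00': no prefix
  E='011' vs G='010': no prefix
  E='011' vs A='10': no prefix
  E='011' vs B='11': no prefix
  A='10' vs D='00': no prefix
  A='10' vs G='010': no prefix
  A='10' vs E='011': no prefix
  A='10' vs B='11': no prefix
  B='11' vs D='00': no prefix
  B='11' vs G='010': no prefix
  B='11' vs E='011': no prefix
  B='11' vs A='10': no prefix
No violation found over all pairs.

YES -- this is a valid prefix code. No codeword is a prefix of any other codeword.


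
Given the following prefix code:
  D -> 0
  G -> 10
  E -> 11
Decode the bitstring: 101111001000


Decoding step by step:
Bits 10 -> G
Bits 11 -> E
Bits 11 -> E
Bits 0 -> D
Bits 0 -> D
Bits 10 -> G
Bits 0 -> D
Bits 0 -> D


Decoded message: GEEDDGDD


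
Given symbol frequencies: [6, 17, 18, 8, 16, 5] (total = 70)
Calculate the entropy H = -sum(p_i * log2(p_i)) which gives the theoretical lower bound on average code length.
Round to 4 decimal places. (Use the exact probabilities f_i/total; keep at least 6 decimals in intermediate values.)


Per-symbol terms -p_i * log2(p_i) with p_i = f_i/70:
  p = 6/70 = 0.085714: log2(p) = -3.544321, -p*log2(p) = 0.303799
  p = 17/70 = 0.242857: log2(p) = -2.041820, -p*log2(p) = 0.495871
  p = 18/70 = 0.257143: log2(p) = -1.959358, -p*log2(p) = 0.503835
  p = 8/70 = 0.114286: log2(p) = -3.129283, -p*log2(p) = 0.357632
  p = 16/70 = 0.228571: log2(p) = -2.129283, -p*log2(p) = 0.486693
  p = 5/70 = 0.071429: log2(p) = -3.807355, -p*log2(p) = 0.271954
H = 0.303799 + 0.495871 + 0.503835 + 0.357632 + 0.486693 + 0.271954 = 2.419784

H = 2.4198 bits/symbol


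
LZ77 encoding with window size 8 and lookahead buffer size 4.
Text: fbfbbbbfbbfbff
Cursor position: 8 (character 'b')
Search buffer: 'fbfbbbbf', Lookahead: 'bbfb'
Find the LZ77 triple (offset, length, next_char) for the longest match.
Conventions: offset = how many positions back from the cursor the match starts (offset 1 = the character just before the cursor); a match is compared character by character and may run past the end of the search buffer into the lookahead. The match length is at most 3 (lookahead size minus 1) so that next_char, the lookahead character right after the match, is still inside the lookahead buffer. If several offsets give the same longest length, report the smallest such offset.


Try each offset into the search buffer:
  offset=1 (pos 7, char 'f'): match length 0
  offset=2 (pos 6, char 'b'): match length 1
  offset=3 (pos 5, char 'b'): match length 3
  offset=4 (pos 4, char 'b'): match length 2
  offset=5 (pos 3, char 'b'): match length 2
  offset=6 (pos 2, char 'f'): match length 0
  offset=7 (pos 1, char 'b'): match length 1
  offset=8 (pos 0, char 'f'): match length 0
Longest match has length 3 at offset 3.
next_char = character at position 8 + 3 = 11 -> 'b'

Best match: offset=3, length=3 (matching 'bbf' starting at position 5)
LZ77 triple: (3, 3, 'b')


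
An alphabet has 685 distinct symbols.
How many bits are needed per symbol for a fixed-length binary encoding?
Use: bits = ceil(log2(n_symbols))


log2(685) = 9.42
Bracket: 2^9 = 512 < 685 <= 2^10 = 1024
So ceil(log2(685)) = 10

bits = ceil(log2(685)) = ceil(9.42) = 10 bits


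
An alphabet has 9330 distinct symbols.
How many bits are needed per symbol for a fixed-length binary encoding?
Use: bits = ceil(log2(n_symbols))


log2(9330) = 13.1877
Bracket: 2^13 = 8192 < 9330 <= 2^14 = 16384
So ceil(log2(9330)) = 14

bits = ceil(log2(9330)) = ceil(13.1877) = 14 bits


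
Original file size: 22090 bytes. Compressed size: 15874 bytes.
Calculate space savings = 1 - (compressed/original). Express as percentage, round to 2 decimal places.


ratio = compressed/original = 15874/22090 = 0.718606
savings = 1 - ratio = 1 - 0.718606 = 0.281394
as a percentage: 0.281394 * 100 = 28.14%

Space savings = 1 - 15874/22090 = 28.14%


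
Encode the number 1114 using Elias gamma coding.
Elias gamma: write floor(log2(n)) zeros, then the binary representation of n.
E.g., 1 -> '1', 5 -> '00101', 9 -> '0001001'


num_bits = floor(log2(1114)) + 1 = 11
leading_zeros = num_bits - 1 = 10
binary(1114) = 10001011010

Elias gamma(1114) = '0000000000' + '10001011010' = 000000000010001011010 (21 bits)


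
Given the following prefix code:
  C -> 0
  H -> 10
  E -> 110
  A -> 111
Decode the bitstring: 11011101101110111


Decoding step by step:
Bits 110 -> E
Bits 111 -> A
Bits 0 -> C
Bits 110 -> E
Bits 111 -> A
Bits 0 -> C
Bits 111 -> A


Decoded message: EACEACA


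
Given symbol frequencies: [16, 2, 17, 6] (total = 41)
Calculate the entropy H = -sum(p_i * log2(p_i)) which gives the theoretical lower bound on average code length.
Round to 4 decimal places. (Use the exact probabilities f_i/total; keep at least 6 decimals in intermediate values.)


Per-symbol terms -p_i * log2(p_i) with p_i = f_i/41:
  p = 16/41 = 0.390244: log2(p) = -1.357552, -p*log2(p) = 0.529776
  p = 2/41 = 0.048780: log2(p) = -4.357552, -p*log2(p) = 0.212564
  p = 17/41 = 0.414634: log2(p) = -1.270089, -p*log2(p) = 0.526622
  p = 6/41 = 0.146341: log2(p) = -2.772590, -p*log2(p) = 0.405745
H = 0.529776 + 0.212564 + 0.526622 + 0.405745 = 1.674707

H = 1.6747 bits/symbol


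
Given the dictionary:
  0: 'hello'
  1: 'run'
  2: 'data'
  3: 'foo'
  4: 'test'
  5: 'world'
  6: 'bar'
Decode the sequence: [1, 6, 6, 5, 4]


Look up each index in the dictionary:
  1 -> 'run'
  6 -> 'bar'
  6 -> 'bar'
  5 -> 'world'
  4 -> 'test'

Decoded: "run bar bar world test"


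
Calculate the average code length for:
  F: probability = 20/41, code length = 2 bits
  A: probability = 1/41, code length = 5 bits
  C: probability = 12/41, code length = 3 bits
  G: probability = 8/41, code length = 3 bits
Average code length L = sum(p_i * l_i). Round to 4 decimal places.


Weighted contributions p_i * l_i:
  F: (20/41) * 2 = 40/41
  A: (1/41) * 5 = 5/41
  C: (12/41) * 3 = 36/41
  G: (8/41) * 3 = 24/41
Sum = (40 + 5 + 36 + 24)/41 = 105/41

L = 105/41 = 2.5610 bits/symbol


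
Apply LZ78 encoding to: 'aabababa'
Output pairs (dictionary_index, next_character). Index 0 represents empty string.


LZ78 encoding steps:
Dictionary: {0: ''}
Step 1: w='' (idx 0), next='a' -> output (0, 'a'), add 'a' as idx 1
Step 2: w='a' (idx 1), next='b' -> output (1, 'b'), add 'ab' as idx 2
Step 3: w='ab' (idx 2), next='a' -> output (2, 'a'), add 'aba' as idx 3
Step 4: w='' (idx 0), next='b' -> output (0, 'b'), add 'b' as idx 4
Step 5: w='a' (idx 1), end of input -> output (1, '')


Encoded: [(0, 'a'), (1, 'b'), (2, 'a'), (0, 'b'), (1, '')]


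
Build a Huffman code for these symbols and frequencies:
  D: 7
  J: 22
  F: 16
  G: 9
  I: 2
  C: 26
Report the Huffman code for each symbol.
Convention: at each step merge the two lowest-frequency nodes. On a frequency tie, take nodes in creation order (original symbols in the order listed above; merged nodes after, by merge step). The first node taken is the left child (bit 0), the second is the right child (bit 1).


Huffman tree construction:
Step 1: Merge I(2) + D(7) = 9
Step 2: Merge G(9) + (I+D)(9) = 18
Step 3: Merge F(16) + (G+(I+D))(18) = 34
Step 4: Merge J(22) + C(26) = 48
Step 5: Merge (F+(G+(I+D)))(34) + (J+C)(48) = 82
Read each symbol's code off the tree from the root (left child = 0, right child = 1).

Codes:
  D: 0111 (length 4)
  J: 10 (length 2)
  F: 00 (length 2)
  G: 010 (length 3)
  I: 0110 (length 4)
  C: 11 (length 2)
Average code length: 191/82 = 2.3293 bits/symbol


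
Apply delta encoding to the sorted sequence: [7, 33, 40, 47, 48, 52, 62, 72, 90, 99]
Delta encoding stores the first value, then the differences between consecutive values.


First value: 7
Deltas:
  33 - 7 = 26
  40 - 33 = 7
  47 - 40 = 7
  48 - 47 = 1
  52 - 48 = 4
  62 - 52 = 10
  72 - 62 = 10
  90 - 72 = 18
  99 - 90 = 9


Delta encoded: [7, 26, 7, 7, 1, 4, 10, 10, 18, 9]


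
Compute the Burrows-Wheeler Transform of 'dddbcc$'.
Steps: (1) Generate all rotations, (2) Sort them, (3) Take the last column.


Rotations (sorted):
  0: $dddbcc -> last char: c
  1: bcc$ddd -> last char: d
  2: c$dddbc -> last char: c
  3: cc$dddb -> last char: b
  4: dbcc$dd -> last char: d
  5: ddbcc$d -> last char: d
  6: dddbcc$ -> last char: $


BWT = cdcbdd$


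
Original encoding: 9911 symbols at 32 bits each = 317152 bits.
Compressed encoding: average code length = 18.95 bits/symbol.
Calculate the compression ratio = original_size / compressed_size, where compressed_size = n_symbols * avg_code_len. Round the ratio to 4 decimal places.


original_size = n_symbols * orig_bits = 9911 * 32 = 317152 bits
compressed_size = n_symbols * avg_code_len = 9911 * 18.95 = 187813.45 bits
ratio = original_size / compressed_size = 317152 / 187813.45 = 1.6887

Compression ratio = 1.6887


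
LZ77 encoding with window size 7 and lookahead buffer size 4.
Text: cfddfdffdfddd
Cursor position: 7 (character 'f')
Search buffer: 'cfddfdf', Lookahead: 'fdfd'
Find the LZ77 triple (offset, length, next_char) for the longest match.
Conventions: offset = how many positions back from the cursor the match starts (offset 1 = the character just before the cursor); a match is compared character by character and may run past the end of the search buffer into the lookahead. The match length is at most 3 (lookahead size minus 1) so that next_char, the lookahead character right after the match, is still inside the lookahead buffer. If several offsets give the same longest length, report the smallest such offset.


Try each offset into the search buffer:
  offset=1 (pos 6, char 'f'): match length 1
  offset=2 (pos 5, char 'd'): match length 0
  offset=3 (pos 4, char 'f'): match length 3
  offset=4 (pos 3, char 'd'): match length 0
  offset=5 (pos 2, char 'd'): match length 0
  offset=6 (pos 1, char 'f'): match length 2
  offset=7 (pos 0, char 'c'): match length 0
Longest match has length 3 at offset 3.
next_char = character at position 7 + 3 = 10 -> 'd'

Best match: offset=3, length=3 (matching 'fdf' starting at position 4)
LZ77 triple: (3, 3, 'd')


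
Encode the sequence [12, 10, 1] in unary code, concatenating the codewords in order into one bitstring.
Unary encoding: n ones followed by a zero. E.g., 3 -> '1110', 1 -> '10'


Encode each number as n ones followed by a terminating 0:
  12 -> 1111111111110 (13 bits)
  10 -> 11111111110 (11 bits)
  1 -> 10 (2 bits)
Total length = 13 + 11 + 2 = 26 bits.

Unary([12, 10, 1]) = 11111111111101111111111010 (26 bits)


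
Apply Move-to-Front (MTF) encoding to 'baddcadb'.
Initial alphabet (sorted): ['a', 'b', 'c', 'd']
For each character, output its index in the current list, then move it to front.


MTF encoding:
'b': index 1 in ['a', 'b', 'c', 'd'] -> ['b', 'a', 'c', 'd']
'a': index 1 in ['b', 'a', 'c', 'd'] -> ['a', 'b', 'c', 'd']
'd': index 3 in ['a', 'b', 'c', 'd'] -> ['d', 'a', 'b', 'c']
'd': index 0 in ['d', 'a', 'b', 'c'] -> ['d', 'a', 'b', 'c']
'c': index 3 in ['d', 'a', 'b', 'c'] -> ['c', 'd', 'a', 'b']
'a': index 2 in ['c', 'd', 'a', 'b'] -> ['a', 'c', 'd', 'b']
'd': index 2 in ['a', 'c', 'd', 'b'] -> ['d', 'a', 'c', 'b']
'b': index 3 in ['d', 'a', 'c', 'b'] -> ['b', 'd', 'a', 'c']


Output: [1, 1, 3, 0, 3, 2, 2, 3]


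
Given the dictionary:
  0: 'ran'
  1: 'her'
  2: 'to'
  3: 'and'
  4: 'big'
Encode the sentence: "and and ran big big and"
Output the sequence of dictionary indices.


Look up each word in the dictionary:
  'and' -> 3
  'and' -> 3
  'ran' -> 0
  'big' -> 4
  'big' -> 4
  'and' -> 3

Encoded: [3, 3, 0, 4, 4, 3]


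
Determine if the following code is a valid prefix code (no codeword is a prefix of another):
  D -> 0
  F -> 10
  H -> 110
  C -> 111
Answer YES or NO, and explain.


Checking each pair (does one codeword prefix another?):
  D='0' vs F='10': no prefix
  D='0' vs H='110': no prefix
  D='0' vs C='111': no prefix
  F='10' vs D='0': no prefix
  F='10' vs H='110': no prefix
  F='10' vs C='111': no prefix
  H='110' vs D='0': no prefix
  H='110' vs F='10': no prefix
  H='110' vs C='111': no prefix
  C='111' vs D='0': no prefix
  C='111' vs F='10': no prefix
  C='111' vs H='110': no prefix
No violation found over all pairs.

YES -- this is a valid prefix code. No codeword is a prefix of any other codeword.
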